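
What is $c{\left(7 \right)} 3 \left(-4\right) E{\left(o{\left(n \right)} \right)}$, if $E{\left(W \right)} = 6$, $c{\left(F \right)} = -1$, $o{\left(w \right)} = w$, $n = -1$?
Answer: $72$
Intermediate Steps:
$c{\left(7 \right)} 3 \left(-4\right) E{\left(o{\left(n \right)} \right)} = - 3 \left(-4\right) 6 = - \left(-12\right) 6 = \left(-1\right) \left(-72\right) = 72$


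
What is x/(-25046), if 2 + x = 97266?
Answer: -48632/12523 ≈ -3.8834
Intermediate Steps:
x = 97264 (x = -2 + 97266 = 97264)
x/(-25046) = 97264/(-25046) = 97264*(-1/25046) = -48632/12523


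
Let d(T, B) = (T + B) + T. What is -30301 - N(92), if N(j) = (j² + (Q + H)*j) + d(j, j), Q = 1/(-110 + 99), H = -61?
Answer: -367627/11 ≈ -33421.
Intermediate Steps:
d(T, B) = B + 2*T (d(T, B) = (B + T) + T = B + 2*T)
Q = -1/11 (Q = 1/(-11) = -1/11 ≈ -0.090909)
N(j) = j² - 639*j/11 (N(j) = (j² + (-1/11 - 61)*j) + (j + 2*j) = (j² - 672*j/11) + 3*j = j² - 639*j/11)
-30301 - N(92) = -30301 - 92*(-639 + 11*92)/11 = -30301 - 92*(-639 + 1012)/11 = -30301 - 92*373/11 = -30301 - 1*34316/11 = -30301 - 34316/11 = -367627/11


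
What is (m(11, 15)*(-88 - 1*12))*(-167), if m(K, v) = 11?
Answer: 183700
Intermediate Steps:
(m(11, 15)*(-88 - 1*12))*(-167) = (11*(-88 - 1*12))*(-167) = (11*(-88 - 12))*(-167) = (11*(-100))*(-167) = -1100*(-167) = 183700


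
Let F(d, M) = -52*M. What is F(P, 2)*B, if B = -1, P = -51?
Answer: 104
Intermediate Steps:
F(P, 2)*B = -52*2*(-1) = -104*(-1) = 104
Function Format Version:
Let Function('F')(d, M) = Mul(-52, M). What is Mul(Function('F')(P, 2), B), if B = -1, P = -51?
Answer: 104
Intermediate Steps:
Mul(Function('F')(P, 2), B) = Mul(Mul(-52, 2), -1) = Mul(-104, -1) = 104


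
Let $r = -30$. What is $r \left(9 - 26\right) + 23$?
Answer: $533$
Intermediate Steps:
$r \left(9 - 26\right) + 23 = - 30 \left(9 - 26\right) + 23 = \left(-30\right) \left(-17\right) + 23 = 510 + 23 = 533$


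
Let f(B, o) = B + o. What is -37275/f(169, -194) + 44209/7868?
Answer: 11775397/7868 ≈ 1496.6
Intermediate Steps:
-37275/f(169, -194) + 44209/7868 = -37275/(169 - 194) + 44209/7868 = -37275/(-25) + 44209*(1/7868) = -37275*(-1/25) + 44209/7868 = 1491 + 44209/7868 = 11775397/7868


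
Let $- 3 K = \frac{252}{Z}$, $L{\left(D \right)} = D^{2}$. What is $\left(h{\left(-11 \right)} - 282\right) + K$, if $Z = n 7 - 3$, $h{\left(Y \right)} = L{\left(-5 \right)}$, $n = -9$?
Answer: $- \frac{2813}{11} \approx -255.73$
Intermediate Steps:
$h{\left(Y \right)} = 25$ ($h{\left(Y \right)} = \left(-5\right)^{2} = 25$)
$Z = -66$ ($Z = \left(-9\right) 7 - 3 = -63 - 3 = -66$)
$K = \frac{14}{11}$ ($K = - \frac{252 \frac{1}{-66}}{3} = - \frac{252 \left(- \frac{1}{66}\right)}{3} = \left(- \frac{1}{3}\right) \left(- \frac{42}{11}\right) = \frac{14}{11} \approx 1.2727$)
$\left(h{\left(-11 \right)} - 282\right) + K = \left(25 - 282\right) + \frac{14}{11} = -257 + \frac{14}{11} = - \frac{2813}{11}$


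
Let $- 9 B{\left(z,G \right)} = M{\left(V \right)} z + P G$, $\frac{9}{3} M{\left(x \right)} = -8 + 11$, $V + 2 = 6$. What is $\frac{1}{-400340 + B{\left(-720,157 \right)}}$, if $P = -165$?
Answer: $- \frac{3}{1192145} \approx -2.5165 \cdot 10^{-6}$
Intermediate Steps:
$V = 4$ ($V = -2 + 6 = 4$)
$M{\left(x \right)} = 1$ ($M{\left(x \right)} = \frac{-8 + 11}{3} = \frac{1}{3} \cdot 3 = 1$)
$B{\left(z,G \right)} = - \frac{z}{9} + \frac{55 G}{3}$ ($B{\left(z,G \right)} = - \frac{1 z - 165 G}{9} = - \frac{z - 165 G}{9} = - \frac{z}{9} + \frac{55 G}{3}$)
$\frac{1}{-400340 + B{\left(-720,157 \right)}} = \frac{1}{-400340 + \left(\left(- \frac{1}{9}\right) \left(-720\right) + \frac{55}{3} \cdot 157\right)} = \frac{1}{-400340 + \left(80 + \frac{8635}{3}\right)} = \frac{1}{-400340 + \frac{8875}{3}} = \frac{1}{- \frac{1192145}{3}} = - \frac{3}{1192145}$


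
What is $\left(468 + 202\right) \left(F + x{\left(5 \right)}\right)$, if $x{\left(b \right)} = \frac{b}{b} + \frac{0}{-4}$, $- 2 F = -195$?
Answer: $65995$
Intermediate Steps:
$F = \frac{195}{2}$ ($F = \left(- \frac{1}{2}\right) \left(-195\right) = \frac{195}{2} \approx 97.5$)
$x{\left(b \right)} = 1$ ($x{\left(b \right)} = 1 + 0 \left(- \frac{1}{4}\right) = 1 + 0 = 1$)
$\left(468 + 202\right) \left(F + x{\left(5 \right)}\right) = \left(468 + 202\right) \left(\frac{195}{2} + 1\right) = 670 \cdot \frac{197}{2} = 65995$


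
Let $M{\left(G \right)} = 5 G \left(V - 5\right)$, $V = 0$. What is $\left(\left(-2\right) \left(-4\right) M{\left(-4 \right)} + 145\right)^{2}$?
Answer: $893025$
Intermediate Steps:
$M{\left(G \right)} = - 25 G$ ($M{\left(G \right)} = 5 G \left(0 - 5\right) = 5 G \left(-5\right) = - 25 G$)
$\left(\left(-2\right) \left(-4\right) M{\left(-4 \right)} + 145\right)^{2} = \left(\left(-2\right) \left(-4\right) \left(\left(-25\right) \left(-4\right)\right) + 145\right)^{2} = \left(8 \cdot 100 + 145\right)^{2} = \left(800 + 145\right)^{2} = 945^{2} = 893025$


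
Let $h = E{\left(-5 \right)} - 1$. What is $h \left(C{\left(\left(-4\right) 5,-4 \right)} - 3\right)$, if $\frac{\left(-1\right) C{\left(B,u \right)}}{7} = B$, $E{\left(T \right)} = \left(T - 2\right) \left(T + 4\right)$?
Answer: $822$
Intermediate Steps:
$E{\left(T \right)} = \left(-2 + T\right) \left(4 + T\right)$
$h = 6$ ($h = \left(-8 + \left(-5\right)^{2} + 2 \left(-5\right)\right) - 1 = \left(-8 + 25 - 10\right) - 1 = 7 - 1 = 6$)
$C{\left(B,u \right)} = - 7 B$
$h \left(C{\left(\left(-4\right) 5,-4 \right)} - 3\right) = 6 \left(- 7 \left(\left(-4\right) 5\right) - 3\right) = 6 \left(\left(-7\right) \left(-20\right) - 3\right) = 6 \left(140 - 3\right) = 6 \cdot 137 = 822$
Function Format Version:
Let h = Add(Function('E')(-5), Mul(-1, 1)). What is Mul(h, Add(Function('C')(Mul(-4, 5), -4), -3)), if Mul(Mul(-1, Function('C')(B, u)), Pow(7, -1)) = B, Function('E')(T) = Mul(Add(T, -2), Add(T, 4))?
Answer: 822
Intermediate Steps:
Function('E')(T) = Mul(Add(-2, T), Add(4, T))
h = 6 (h = Add(Add(-8, Pow(-5, 2), Mul(2, -5)), Mul(-1, 1)) = Add(Add(-8, 25, -10), -1) = Add(7, -1) = 6)
Function('C')(B, u) = Mul(-7, B)
Mul(h, Add(Function('C')(Mul(-4, 5), -4), -3)) = Mul(6, Add(Mul(-7, Mul(-4, 5)), -3)) = Mul(6, Add(Mul(-7, -20), -3)) = Mul(6, Add(140, -3)) = Mul(6, 137) = 822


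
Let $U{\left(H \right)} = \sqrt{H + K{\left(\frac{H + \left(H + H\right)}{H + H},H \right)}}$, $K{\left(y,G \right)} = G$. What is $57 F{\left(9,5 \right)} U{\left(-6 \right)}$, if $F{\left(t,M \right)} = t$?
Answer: $1026 i \sqrt{3} \approx 1777.1 i$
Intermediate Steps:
$U{\left(H \right)} = \sqrt{2} \sqrt{H}$ ($U{\left(H \right)} = \sqrt{H + H} = \sqrt{2 H} = \sqrt{2} \sqrt{H}$)
$57 F{\left(9,5 \right)} U{\left(-6 \right)} = 57 \cdot 9 \sqrt{2} \sqrt{-6} = 513 \sqrt{2} i \sqrt{6} = 513 \cdot 2 i \sqrt{3} = 1026 i \sqrt{3}$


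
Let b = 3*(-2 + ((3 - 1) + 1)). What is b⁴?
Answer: 81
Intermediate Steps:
b = 3 (b = 3*(-2 + (2 + 1)) = 3*(-2 + 3) = 3*1 = 3)
b⁴ = 3⁴ = 81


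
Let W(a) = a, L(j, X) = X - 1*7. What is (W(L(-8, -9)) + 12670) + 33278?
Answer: 45932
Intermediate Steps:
L(j, X) = -7 + X (L(j, X) = X - 7 = -7 + X)
(W(L(-8, -9)) + 12670) + 33278 = ((-7 - 9) + 12670) + 33278 = (-16 + 12670) + 33278 = 12654 + 33278 = 45932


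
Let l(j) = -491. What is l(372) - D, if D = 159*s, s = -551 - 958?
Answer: 239440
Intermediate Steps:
s = -1509
D = -239931 (D = 159*(-1509) = -239931)
l(372) - D = -491 - 1*(-239931) = -491 + 239931 = 239440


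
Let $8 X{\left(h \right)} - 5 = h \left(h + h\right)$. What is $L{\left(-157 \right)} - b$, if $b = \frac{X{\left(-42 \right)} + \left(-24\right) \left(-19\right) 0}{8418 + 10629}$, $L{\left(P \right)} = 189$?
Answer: $\frac{28795531}{152376} \approx 188.98$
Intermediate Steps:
$X{\left(h \right)} = \frac{5}{8} + \frac{h^{2}}{4}$ ($X{\left(h \right)} = \frac{5}{8} + \frac{h \left(h + h\right)}{8} = \frac{5}{8} + \frac{h 2 h}{8} = \frac{5}{8} + \frac{2 h^{2}}{8} = \frac{5}{8} + \frac{h^{2}}{4}$)
$b = \frac{3533}{152376}$ ($b = \frac{\left(\frac{5}{8} + \frac{\left(-42\right)^{2}}{4}\right) + \left(-24\right) \left(-19\right) 0}{8418 + 10629} = \frac{\left(\frac{5}{8} + \frac{1}{4} \cdot 1764\right) + 456 \cdot 0}{19047} = \left(\left(\frac{5}{8} + 441\right) + 0\right) \frac{1}{19047} = \left(\frac{3533}{8} + 0\right) \frac{1}{19047} = \frac{3533}{8} \cdot \frac{1}{19047} = \frac{3533}{152376} \approx 0.023186$)
$L{\left(-157 \right)} - b = 189 - \frac{3533}{152376} = \frac{28795531}{152376}$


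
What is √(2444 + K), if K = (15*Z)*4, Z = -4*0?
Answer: 2*√611 ≈ 49.437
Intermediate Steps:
Z = 0
K = 0 (K = (15*0)*4 = 0*4 = 0)
√(2444 + K) = √(2444 + 0) = √2444 = 2*√611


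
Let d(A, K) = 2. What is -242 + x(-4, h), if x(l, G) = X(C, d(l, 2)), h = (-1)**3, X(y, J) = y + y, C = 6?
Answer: -230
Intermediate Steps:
X(y, J) = 2*y
h = -1
x(l, G) = 12 (x(l, G) = 2*6 = 12)
-242 + x(-4, h) = -242 + 12 = -230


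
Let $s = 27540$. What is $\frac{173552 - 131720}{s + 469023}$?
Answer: $\frac{13944}{165521} \approx 0.084243$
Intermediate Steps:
$\frac{173552 - 131720}{s + 469023} = \frac{173552 - 131720}{27540 + 469023} = \frac{41832}{496563} = 41832 \cdot \frac{1}{496563} = \frac{13944}{165521}$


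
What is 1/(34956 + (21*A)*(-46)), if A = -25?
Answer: 1/59106 ≈ 1.6919e-5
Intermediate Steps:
1/(34956 + (21*A)*(-46)) = 1/(34956 + (21*(-25))*(-46)) = 1/(34956 - 525*(-46)) = 1/(34956 + 24150) = 1/59106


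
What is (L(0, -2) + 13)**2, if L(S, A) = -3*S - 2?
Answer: 121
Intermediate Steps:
L(S, A) = -2 - 3*S
(L(0, -2) + 13)**2 = ((-2 - 3*0) + 13)**2 = ((-2 + 0) + 13)**2 = (-2 + 13)**2 = 11**2 = 121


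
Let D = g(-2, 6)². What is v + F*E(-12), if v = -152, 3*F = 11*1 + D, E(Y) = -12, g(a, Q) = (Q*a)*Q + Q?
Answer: -17620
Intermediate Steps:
g(a, Q) = Q + a*Q² (g(a, Q) = a*Q² + Q = Q + a*Q²)
D = 4356 (D = (6*(1 + 6*(-2)))² = (6*(1 - 12))² = (6*(-11))² = (-66)² = 4356)
F = 4367/3 (F = (11*1 + 4356)/3 = (11 + 4356)/3 = (⅓)*4367 = 4367/3 ≈ 1455.7)
v + F*E(-12) = -152 + (4367/3)*(-12) = -152 - 17468 = -17620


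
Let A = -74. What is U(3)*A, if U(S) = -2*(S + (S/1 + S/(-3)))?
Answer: 740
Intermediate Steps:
U(S) = -10*S/3 (U(S) = -2*(S + (S*1 + S*(-⅓))) = -2*(S + (S - S/3)) = -2*(S + 2*S/3) = -10*S/3)
U(3)*A = -10/3*3*(-74) = -10*(-74) = 740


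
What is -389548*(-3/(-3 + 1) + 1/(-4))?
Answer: -486935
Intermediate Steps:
-389548*(-3/(-3 + 1) + 1/(-4)) = -389548*(-3/(-2) - ¼) = -389548*(-3*(-½) - ¼) = -389548*(3/2 - ¼) = -389548*5/4 = -486935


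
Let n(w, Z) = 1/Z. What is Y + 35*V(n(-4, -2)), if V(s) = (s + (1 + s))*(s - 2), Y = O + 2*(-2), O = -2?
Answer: -6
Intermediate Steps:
Y = -6 (Y = -2 + 2*(-2) = -2 - 4 = -6)
V(s) = (1 + 2*s)*(-2 + s)
Y + 35*V(n(-4, -2)) = -6 + 35*(-2 - 3/(-2) + 2*(1/(-2))**2) = -6 + 35*(-2 - 3*(-1/2) + 2*(-1/2)**2) = -6 + 35*(-2 + 3/2 + 2*(1/4)) = -6 + 35*(-2 + 3/2 + 1/2) = -6 + 35*0 = -6 + 0 = -6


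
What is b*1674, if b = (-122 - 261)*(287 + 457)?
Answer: -477009648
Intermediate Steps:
b = -284952 (b = -383*744 = -284952)
b*1674 = -284952*1674 = -477009648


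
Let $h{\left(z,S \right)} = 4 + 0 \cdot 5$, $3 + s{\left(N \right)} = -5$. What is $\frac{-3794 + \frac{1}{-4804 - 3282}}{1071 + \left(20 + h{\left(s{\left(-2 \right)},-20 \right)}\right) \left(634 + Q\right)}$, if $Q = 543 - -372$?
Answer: $- \frac{929645}{9371674} \approx -0.099197$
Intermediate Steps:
$Q = 915$ ($Q = 543 + 372 = 915$)
$s{\left(N \right)} = -8$ ($s{\left(N \right)} = -3 - 5 = -8$)
$h{\left(z,S \right)} = 4$ ($h{\left(z,S \right)} = 4 + 0 = 4$)
$\frac{-3794 + \frac{1}{-4804 - 3282}}{1071 + \left(20 + h{\left(s{\left(-2 \right)},-20 \right)}\right) \left(634 + Q\right)} = \frac{-3794 + \frac{1}{-4804 - 3282}}{1071 + \left(20 + 4\right) \left(634 + 915\right)} = \frac{-3794 + \frac{1}{-8086}}{1071 + 24 \cdot 1549} = \frac{-3794 - \frac{1}{8086}}{1071 + 37176} = - \frac{30678285}{8086 \cdot 38247} = \left(- \frac{30678285}{8086}\right) \frac{1}{38247} = - \frac{929645}{9371674}$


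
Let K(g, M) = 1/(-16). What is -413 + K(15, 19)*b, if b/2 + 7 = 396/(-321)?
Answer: -352647/856 ≈ -411.97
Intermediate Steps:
b = -1762/107 (b = -14 + 2*(396/(-321)) = -14 + 2*(396*(-1/321)) = -14 + 2*(-132/107) = -14 - 264/107 = -1762/107 ≈ -16.467)
K(g, M) = -1/16
-413 + K(15, 19)*b = -413 - 1/16*(-1762/107) = -413 + 881/856 = -352647/856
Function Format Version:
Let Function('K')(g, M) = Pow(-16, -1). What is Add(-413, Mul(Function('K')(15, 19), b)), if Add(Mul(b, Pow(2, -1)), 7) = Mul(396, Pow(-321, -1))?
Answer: Rational(-352647, 856) ≈ -411.97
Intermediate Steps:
b = Rational(-1762, 107) (b = Add(-14, Mul(2, Mul(396, Pow(-321, -1)))) = Add(-14, Mul(2, Mul(396, Rational(-1, 321)))) = Add(-14, Mul(2, Rational(-132, 107))) = Add(-14, Rational(-264, 107)) = Rational(-1762, 107) ≈ -16.467)
Function('K')(g, M) = Rational(-1, 16)
Add(-413, Mul(Function('K')(15, 19), b)) = Add(-413, Mul(Rational(-1, 16), Rational(-1762, 107))) = Add(-413, Rational(881, 856)) = Rational(-352647, 856)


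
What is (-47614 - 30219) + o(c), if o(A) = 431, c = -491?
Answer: -77402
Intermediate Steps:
(-47614 - 30219) + o(c) = (-47614 - 30219) + 431 = -77833 + 431 = -77402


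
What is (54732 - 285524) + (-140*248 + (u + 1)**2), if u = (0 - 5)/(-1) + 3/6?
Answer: -1061879/4 ≈ -2.6547e+5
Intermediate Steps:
u = 11/2 (u = -5*(-1) + 3*(1/6) = 5 + 1/2 = 11/2 ≈ 5.5000)
(54732 - 285524) + (-140*248 + (u + 1)**2) = (54732 - 285524) + (-140*248 + (11/2 + 1)**2) = -230792 + (-34720 + (13/2)**2) = -230792 + (-34720 + 169/4) = -230792 - 138711/4 = -1061879/4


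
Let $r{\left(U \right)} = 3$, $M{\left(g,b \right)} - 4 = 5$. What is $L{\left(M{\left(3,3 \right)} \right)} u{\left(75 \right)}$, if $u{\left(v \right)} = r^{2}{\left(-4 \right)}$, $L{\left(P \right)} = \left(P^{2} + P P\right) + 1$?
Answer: $1467$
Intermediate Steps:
$M{\left(g,b \right)} = 9$ ($M{\left(g,b \right)} = 4 + 5 = 9$)
$L{\left(P \right)} = 1 + 2 P^{2}$ ($L{\left(P \right)} = \left(P^{2} + P^{2}\right) + 1 = 2 P^{2} + 1 = 1 + 2 P^{2}$)
$u{\left(v \right)} = 9$ ($u{\left(v \right)} = 3^{2} = 9$)
$L{\left(M{\left(3,3 \right)} \right)} u{\left(75 \right)} = \left(1 + 2 \cdot 9^{2}\right) 9 = \left(1 + 2 \cdot 81\right) 9 = \left(1 + 162\right) 9 = 163 \cdot 9 = 1467$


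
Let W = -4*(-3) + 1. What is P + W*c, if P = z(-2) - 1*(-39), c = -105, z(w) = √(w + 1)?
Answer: -1326 + I ≈ -1326.0 + 1.0*I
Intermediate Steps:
z(w) = √(1 + w)
P = 39 + I (P = √(1 - 2) - 1*(-39) = √(-1) + 39 = I + 39 = 39 + I ≈ 39.0 + 1.0*I)
W = 13 (W = 12 + 1 = 13)
P + W*c = (39 + I) + 13*(-105) = (39 + I) - 1365 = -1326 + I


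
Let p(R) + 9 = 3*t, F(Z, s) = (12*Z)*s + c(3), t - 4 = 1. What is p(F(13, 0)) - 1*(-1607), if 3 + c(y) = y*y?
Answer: 1613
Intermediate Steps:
t = 5 (t = 4 + 1 = 5)
c(y) = -3 + y² (c(y) = -3 + y*y = -3 + y²)
F(Z, s) = 6 + 12*Z*s (F(Z, s) = (12*Z)*s + (-3 + 3²) = 12*Z*s + (-3 + 9) = 12*Z*s + 6 = 6 + 12*Z*s)
p(R) = 6 (p(R) = -9 + 3*5 = -9 + 15 = 6)
p(F(13, 0)) - 1*(-1607) = 6 - 1*(-1607) = 6 + 1607 = 1613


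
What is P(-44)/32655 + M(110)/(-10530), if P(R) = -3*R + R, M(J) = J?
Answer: -88847/11461905 ≈ -0.0077515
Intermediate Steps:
P(R) = -2*R
P(-44)/32655 + M(110)/(-10530) = -2*(-44)/32655 + 110/(-10530) = 88*(1/32655) + 110*(-1/10530) = 88/32655 - 11/1053 = -88847/11461905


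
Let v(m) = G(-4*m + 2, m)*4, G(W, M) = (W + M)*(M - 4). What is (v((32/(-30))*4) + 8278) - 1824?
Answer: 447346/75 ≈ 5964.6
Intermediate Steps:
G(W, M) = (-4 + M)*(M + W) (G(W, M) = (M + W)*(-4 + M) = (-4 + M)*(M + W))
v(m) = -32 + 4*m² + 48*m + 4*m*(2 - 4*m) (v(m) = (m² - 4*m - 4*(-4*m + 2) + m*(-4*m + 2))*4 = (m² - 4*m - 4*(2 - 4*m) + m*(2 - 4*m))*4 = (m² - 4*m + (-8 + 16*m) + m*(2 - 4*m))*4 = (-8 + m² + 12*m + m*(2 - 4*m))*4 = -32 + 4*m² + 48*m + 4*m*(2 - 4*m))
(v((32/(-30))*4) + 8278) - 1824 = ((-32 - 12*((32/(-30))*4)² + 56*((32/(-30))*4)) + 8278) - 1824 = ((-32 - 12*((32*(-1/30))*4)² + 56*((32*(-1/30))*4)) + 8278) - 1824 = ((-32 - 12*(-16/15*4)² + 56*(-16/15*4)) + 8278) - 1824 = ((-32 - 12*(-64/15)² + 56*(-64/15)) + 8278) - 1824 = ((-32 - 12*4096/225 - 3584/15) + 8278) - 1824 = ((-32 - 16384/75 - 3584/15) + 8278) - 1824 = (-36704/75 + 8278) - 1824 = 584146/75 - 1824 = 447346/75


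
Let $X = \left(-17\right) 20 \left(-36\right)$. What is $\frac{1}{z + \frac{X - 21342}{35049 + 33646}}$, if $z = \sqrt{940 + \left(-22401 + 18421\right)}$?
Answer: $- \frac{312630945}{7172926021202} - \frac{4719003025 i \sqrt{190}}{3586463010601} \approx -4.3585 \cdot 10^{-5} - 0.018137 i$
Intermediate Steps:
$X = 12240$ ($X = \left(-340\right) \left(-36\right) = 12240$)
$z = 4 i \sqrt{190}$ ($z = \sqrt{940 - 3980} = \sqrt{-3040} = 4 i \sqrt{190} \approx 55.136 i$)
$\frac{1}{z + \frac{X - 21342}{35049 + 33646}} = \frac{1}{4 i \sqrt{190} + \frac{12240 - 21342}{35049 + 33646}} = \frac{1}{4 i \sqrt{190} + \frac{12240 - 21342}{68695}} = \frac{1}{4 i \sqrt{190} + \left(12240 - 21342\right) \frac{1}{68695}} = \frac{1}{4 i \sqrt{190} - \frac{9102}{68695}} = \frac{1}{- \frac{9102}{68695} + 4 i \sqrt{190}}$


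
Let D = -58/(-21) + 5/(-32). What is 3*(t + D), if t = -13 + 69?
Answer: 39383/224 ≈ 175.82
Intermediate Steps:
t = 56
D = 1751/672 (D = -58*(-1/21) + 5*(-1/32) = 58/21 - 5/32 = 1751/672 ≈ 2.6057)
3*(t + D) = 3*(56 + 1751/672) = 3*(39383/672) = 39383/224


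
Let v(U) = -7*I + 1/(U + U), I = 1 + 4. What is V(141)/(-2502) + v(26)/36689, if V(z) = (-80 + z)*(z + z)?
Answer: -5470501399/795564276 ≈ -6.8763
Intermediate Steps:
I = 5
V(z) = 2*z*(-80 + z) (V(z) = (-80 + z)*(2*z) = 2*z*(-80 + z))
v(U) = -35 + 1/(2*U) (v(U) = -7*5 + 1/(U + U) = -35 + 1/(2*U))
V(141)/(-2502) + v(26)/36689 = (2*141*(-80 + 141))/(-2502) + (-35 + (1/2)/26)/36689 = (2*141*61)*(-1/2502) + (-35 + (1/2)*(1/26))*(1/36689) = 17202*(-1/2502) + (-35 + 1/52)*(1/36689) = -2867/417 - 1819/52*1/36689 = -2867/417 - 1819/1907828 = -5470501399/795564276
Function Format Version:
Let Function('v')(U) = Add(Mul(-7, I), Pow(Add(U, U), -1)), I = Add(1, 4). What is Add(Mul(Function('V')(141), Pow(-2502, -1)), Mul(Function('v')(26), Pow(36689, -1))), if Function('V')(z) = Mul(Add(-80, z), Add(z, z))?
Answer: Rational(-5470501399, 795564276) ≈ -6.8763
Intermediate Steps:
I = 5
Function('V')(z) = Mul(2, z, Add(-80, z)) (Function('V')(z) = Mul(Add(-80, z), Mul(2, z)) = Mul(2, z, Add(-80, z)))
Function('v')(U) = Add(-35, Mul(Rational(1, 2), Pow(U, -1))) (Function('v')(U) = Add(Mul(-7, 5), Pow(Add(U, U), -1)) = Add(-35, Pow(Mul(2, U), -1)) = Add(-35, Mul(Rational(1, 2), Pow(U, -1))))
Add(Mul(Function('V')(141), Pow(-2502, -1)), Mul(Function('v')(26), Pow(36689, -1))) = Add(Mul(Mul(2, 141, Add(-80, 141)), Pow(-2502, -1)), Mul(Add(-35, Mul(Rational(1, 2), Pow(26, -1))), Pow(36689, -1))) = Add(Mul(Mul(2, 141, 61), Rational(-1, 2502)), Mul(Add(-35, Mul(Rational(1, 2), Rational(1, 26))), Rational(1, 36689))) = Add(Mul(17202, Rational(-1, 2502)), Mul(Add(-35, Rational(1, 52)), Rational(1, 36689))) = Add(Rational(-2867, 417), Mul(Rational(-1819, 52), Rational(1, 36689))) = Add(Rational(-2867, 417), Rational(-1819, 1907828)) = Rational(-5470501399, 795564276)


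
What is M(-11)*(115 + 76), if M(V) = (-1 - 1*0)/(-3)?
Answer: 191/3 ≈ 63.667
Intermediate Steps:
M(V) = ⅓ (M(V) = (-1 + 0)*(-⅓) = -1*(-⅓) = ⅓)
M(-11)*(115 + 76) = (115 + 76)/3 = (⅓)*191 = 191/3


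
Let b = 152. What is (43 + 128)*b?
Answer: 25992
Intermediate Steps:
(43 + 128)*b = (43 + 128)*152 = 171*152 = 25992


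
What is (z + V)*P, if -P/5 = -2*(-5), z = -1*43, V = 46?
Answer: -150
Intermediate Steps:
z = -43
P = -50 (P = -(-10)*(-5) = -5*10 = -50)
(z + V)*P = (-43 + 46)*(-50) = 3*(-50) = -150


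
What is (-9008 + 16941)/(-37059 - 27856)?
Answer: -7933/64915 ≈ -0.12221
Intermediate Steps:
(-9008 + 16941)/(-37059 - 27856) = 7933/(-64915) = 7933*(-1/64915) = -7933/64915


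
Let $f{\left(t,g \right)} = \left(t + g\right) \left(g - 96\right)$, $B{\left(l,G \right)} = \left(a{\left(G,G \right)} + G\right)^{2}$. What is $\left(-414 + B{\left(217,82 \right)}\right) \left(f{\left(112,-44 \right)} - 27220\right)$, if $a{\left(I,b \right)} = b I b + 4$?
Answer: $-11172689613411480$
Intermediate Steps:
$a{\left(I,b \right)} = 4 + I b^{2}$ ($a{\left(I,b \right)} = I b b + 4 = I b^{2} + 4 = 4 + I b^{2}$)
$B{\left(l,G \right)} = \left(4 + G + G^{3}\right)^{2}$ ($B{\left(l,G \right)} = \left(\left(4 + G G^{2}\right) + G\right)^{2} = \left(\left(4 + G^{3}\right) + G\right)^{2} = \left(4 + G + G^{3}\right)^{2}$)
$f{\left(t,g \right)} = \left(-96 + g\right) \left(g + t\right)$ ($f{\left(t,g \right)} = \left(g + t\right) \left(-96 + g\right) = \left(-96 + g\right) \left(g + t\right)$)
$\left(-414 + B{\left(217,82 \right)}\right) \left(f{\left(112,-44 \right)} - 27220\right) = \left(-414 + \left(4 + 82 + 82^{3}\right)^{2}\right) \left(\left(\left(-44\right)^{2} - -4224 - 10752 - 4928\right) - 27220\right) = \left(-414 + \left(4 + 82 + 551368\right)^{2}\right) \left(\left(1936 + 4224 - 10752 - 4928\right) - 27220\right) = \left(-414 + 551454^{2}\right) \left(-9520 - 27220\right) = \left(-414 + 304101514116\right) \left(-36740\right) = 304101513702 \left(-36740\right) = -11172689613411480$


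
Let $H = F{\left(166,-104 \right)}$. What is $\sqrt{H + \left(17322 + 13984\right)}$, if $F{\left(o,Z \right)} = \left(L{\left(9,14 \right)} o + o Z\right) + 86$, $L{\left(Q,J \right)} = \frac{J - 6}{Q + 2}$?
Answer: $\frac{8 \sqrt{26939}}{11} \approx 119.37$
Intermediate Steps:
$L{\left(Q,J \right)} = \frac{-6 + J}{2 + Q}$
$F{\left(o,Z \right)} = 86 + \frac{8 o}{11} + Z o$ ($F{\left(o,Z \right)} = \left(\frac{-6 + 14}{2 + 9} o + o Z\right) + 86 = \left(\frac{1}{11} \cdot 8 o + Z o\right) + 86 = \left(\frac{8 o}{11} + Z o\right) + 86 = 86 + \frac{8 o}{11} + Z o$)
$H = - \frac{187630}{11}$ ($H = 86 + \frac{8}{11} \cdot 166 - 17264 = 86 + \frac{1328}{11} - 17264 = - \frac{187630}{11} \approx -17057.0$)
$\sqrt{H + \left(17322 + 13984\right)} = \sqrt{- \frac{187630}{11} + \left(17322 + 13984\right)} = \sqrt{- \frac{187630}{11} + 31306} = \sqrt{\frac{156736}{11}} = \frac{8 \sqrt{26939}}{11}$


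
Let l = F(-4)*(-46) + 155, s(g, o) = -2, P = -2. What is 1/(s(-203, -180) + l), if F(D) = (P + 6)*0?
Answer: 1/153 ≈ 0.0065359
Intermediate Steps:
F(D) = 0 (F(D) = (-2 + 6)*0 = 4*0 = 0)
l = 155 (l = 0*(-46) + 155 = 0 + 155 = 155)
1/(s(-203, -180) + l) = 1/(-2 + 155) = 1/153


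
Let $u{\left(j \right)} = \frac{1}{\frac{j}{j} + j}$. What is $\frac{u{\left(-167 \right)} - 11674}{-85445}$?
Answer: $\frac{387577}{2836774} \approx 0.13663$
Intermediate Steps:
$u{\left(j \right)} = \frac{1}{1 + j}$
$\frac{u{\left(-167 \right)} - 11674}{-85445} = \frac{\frac{1}{1 - 167} - 11674}{-85445} = \left(\frac{1}{-166} - 11674\right) \left(- \frac{1}{85445}\right) = \left(- \frac{1}{166} - 11674\right) \left(- \frac{1}{85445}\right) = \left(- \frac{1937885}{166}\right) \left(- \frac{1}{85445}\right) = \frac{387577}{2836774}$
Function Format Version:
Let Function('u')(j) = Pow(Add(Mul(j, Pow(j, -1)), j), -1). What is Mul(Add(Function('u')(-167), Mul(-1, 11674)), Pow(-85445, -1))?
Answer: Rational(387577, 2836774) ≈ 0.13663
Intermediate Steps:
Function('u')(j) = Pow(Add(1, j), -1)
Mul(Add(Function('u')(-167), Mul(-1, 11674)), Pow(-85445, -1)) = Mul(Add(Pow(Add(1, -167), -1), Mul(-1, 11674)), Pow(-85445, -1)) = Mul(Add(Pow(-166, -1), -11674), Rational(-1, 85445)) = Mul(Add(Rational(-1, 166), -11674), Rational(-1, 85445)) = Mul(Rational(-1937885, 166), Rational(-1, 85445)) = Rational(387577, 2836774)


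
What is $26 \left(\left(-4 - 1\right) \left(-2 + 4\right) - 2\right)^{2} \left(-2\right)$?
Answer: $-7488$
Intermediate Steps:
$26 \left(\left(-4 - 1\right) \left(-2 + 4\right) - 2\right)^{2} \left(-2\right) = 26 \left(\left(-5\right) 2 - 2\right)^{2} \left(-2\right) = 26 \left(-10 - 2\right)^{2} \left(-2\right) = 26 \left(-12\right)^{2} \left(-2\right) = 26 \cdot 144 \left(-2\right) = 3744 \left(-2\right) = -7488$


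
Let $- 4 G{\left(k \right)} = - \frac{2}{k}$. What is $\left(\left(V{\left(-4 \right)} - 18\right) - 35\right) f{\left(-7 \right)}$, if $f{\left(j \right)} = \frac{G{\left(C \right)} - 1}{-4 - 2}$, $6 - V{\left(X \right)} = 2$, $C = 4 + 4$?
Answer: $- \frac{245}{32} \approx -7.6563$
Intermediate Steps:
$C = 8$
$V{\left(X \right)} = 4$ ($V{\left(X \right)} = 6 - 2 = 4$)
$G{\left(k \right)} = \frac{1}{2 k}$ ($G{\left(k \right)} = - \frac{\left(-2\right) \frac{1}{k}}{4} = \frac{1}{2 k}$)
$f{\left(j \right)} = \frac{5}{32}$ ($f{\left(j \right)} = \frac{\frac{1}{2 \cdot 8} - 1}{-4 - 2} = \frac{\frac{1}{2} \cdot \frac{1}{8} - 1}{-6} = \left(\frac{1}{16} - 1\right) \left(- \frac{1}{6}\right) = \left(- \frac{15}{16}\right) \left(- \frac{1}{6}\right) = \frac{5}{32}$)
$\left(\left(V{\left(-4 \right)} - 18\right) - 35\right) f{\left(-7 \right)} = \left(\left(4 - 18\right) - 35\right) \frac{5}{32} = \left(-14 - 35\right) \frac{5}{32} = \left(-49\right) \frac{5}{32} = - \frac{245}{32}$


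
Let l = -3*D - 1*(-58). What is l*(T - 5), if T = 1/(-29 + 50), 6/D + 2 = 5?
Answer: -5408/21 ≈ -257.52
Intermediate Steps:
D = 2 (D = 6/(-2 + 5) = 6/3 = 6*(1/3) = 2)
l = 52 (l = -3*2 - 1*(-58) = -6 + 58 = 52)
T = 1/21 ≈ 0.047619
l*(T - 5) = 52*(1/21 - 5) = 52*(-104/21) = -5408/21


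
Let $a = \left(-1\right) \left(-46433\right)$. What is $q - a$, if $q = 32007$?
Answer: $-14426$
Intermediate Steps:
$a = 46433$
$q - a = 32007 - 46433 = -14426$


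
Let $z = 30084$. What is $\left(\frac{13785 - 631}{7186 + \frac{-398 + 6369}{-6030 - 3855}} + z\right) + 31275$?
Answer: $\frac{4358314928691}{71027639} \approx 61361.0$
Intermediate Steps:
$\left(\frac{13785 - 631}{7186 + \frac{-398 + 6369}{-6030 - 3855}} + z\right) + 31275 = \left(\frac{13785 - 631}{7186 + \frac{-398 + 6369}{-6030 - 3855}} + 30084\right) + 31275 = \left(\frac{13785 - 631}{7186 + \frac{5971}{-9885}} + 30084\right) + 31275 = \left(\frac{13785 - 631}{7186 + 5971 \left(- \frac{1}{9885}\right)} + 30084\right) + 31275 = \left(\frac{13154}{7186 - \frac{5971}{9885}} + 30084\right) + 31275 = \left(\frac{13154}{\frac{71027639}{9885}} + 30084\right) + 31275 = \left(13154 \cdot \frac{9885}{71027639} + 30084\right) + 31275 = \left(\frac{130027290}{71027639} + 30084\right) + 31275 = \frac{2136925518966}{71027639} + 31275 = \frac{4358314928691}{71027639}$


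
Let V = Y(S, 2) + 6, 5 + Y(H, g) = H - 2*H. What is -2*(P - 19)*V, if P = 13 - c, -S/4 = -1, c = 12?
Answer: -108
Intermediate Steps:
S = 4 (S = -4*(-1) = 4)
Y(H, g) = -5 - H (Y(H, g) = -5 + (H - 2*H) = -5 - H)
P = 1 (P = 13 - 1*12 = 13 - 12 = 1)
V = -3 (V = (-5 - 1*4) + 6 = (-5 - 4) + 6 = -9 + 6 = -3)
-2*(P - 19)*V = -2*(1 - 19)*(-3) = -(-36)*(-3) = -2*54 = -108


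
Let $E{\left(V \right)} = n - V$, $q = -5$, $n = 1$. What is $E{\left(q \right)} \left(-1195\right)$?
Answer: $-7170$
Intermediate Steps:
$E{\left(V \right)} = 1 - V$
$E{\left(q \right)} \left(-1195\right) = \left(1 - -5\right) \left(-1195\right) = \left(1 + 5\right) \left(-1195\right) = 6 \left(-1195\right) = -7170$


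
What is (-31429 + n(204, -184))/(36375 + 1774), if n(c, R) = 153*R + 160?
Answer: -59421/38149 ≈ -1.5576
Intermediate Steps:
n(c, R) = 160 + 153*R
(-31429 + n(204, -184))/(36375 + 1774) = (-31429 + (160 + 153*(-184)))/(36375 + 1774) = (-31429 + (160 - 28152))/38149 = (-31429 - 27992)*(1/38149) = -59421*1/38149 = -59421/38149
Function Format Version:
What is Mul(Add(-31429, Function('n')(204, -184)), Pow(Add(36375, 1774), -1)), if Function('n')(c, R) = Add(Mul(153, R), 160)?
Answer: Rational(-59421, 38149) ≈ -1.5576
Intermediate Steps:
Function('n')(c, R) = Add(160, Mul(153, R))
Mul(Add(-31429, Function('n')(204, -184)), Pow(Add(36375, 1774), -1)) = Mul(Add(-31429, Add(160, Mul(153, -184))), Pow(Add(36375, 1774), -1)) = Mul(Add(-31429, Add(160, -28152)), Pow(38149, -1)) = Mul(Add(-31429, -27992), Rational(1, 38149)) = Mul(-59421, Rational(1, 38149)) = Rational(-59421, 38149)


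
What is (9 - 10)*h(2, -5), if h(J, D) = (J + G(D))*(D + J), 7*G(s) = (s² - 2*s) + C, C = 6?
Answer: 165/7 ≈ 23.571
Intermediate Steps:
G(s) = 6/7 - 2*s/7 + s²/7 (G(s) = ((s² - 2*s) + 6)/7 = (6 + s² - 2*s)/7 = 6/7 - 2*s/7 + s²/7)
h(J, D) = (D + J)*(6/7 + J - 2*D/7 + D²/7) (h(J, D) = (J + (6/7 - 2*D/7 + D²/7))*(D + J) = (6/7 + J - 2*D/7 + D²/7)*(D + J) = (D + J)*(6/7 + J - 2*D/7 + D²/7))
(9 - 10)*h(2, -5) = (9 - 10)*(2² - 5*2 + (⅐)*(-5)*(6 + (-5)² - 2*(-5)) + (⅐)*2*(6 + (-5)² - 2*(-5))) = -(4 - 10 + (⅐)*(-5)*(6 + 25 + 10) + (⅐)*2*(6 + 25 + 10)) = -(4 - 10 + (⅐)*(-5)*41 + (⅐)*2*41) = -(4 - 10 - 205/7 + 82/7) = -1*(-165/7) = 165/7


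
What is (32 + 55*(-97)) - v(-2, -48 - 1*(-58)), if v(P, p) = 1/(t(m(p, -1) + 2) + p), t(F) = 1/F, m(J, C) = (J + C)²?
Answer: -4406876/831 ≈ -5303.1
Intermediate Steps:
m(J, C) = (C + J)²
v(P, p) = 1/(p + 1/(2 + (-1 + p)²)) (v(P, p) = 1/(1/((-1 + p)² + 2) + p) = 1/(1/(2 + (-1 + p)²) + p) = 1/(p + 1/(2 + (-1 + p)²)))
(32 + 55*(-97)) - v(-2, -48 - 1*(-58)) = (32 + 55*(-97)) - (2 + (-1 + (-48 - 1*(-58)))²)/(1 + (-48 - 1*(-58))*(2 + (-1 + (-48 - 1*(-58)))²)) = (32 - 5335) - (2 + (-1 + (-48 + 58))²)/(1 + (-48 + 58)*(2 + (-1 + (-48 + 58))²)) = -5303 - (2 + (-1 + 10)²)/(1 + 10*(2 + (-1 + 10)²)) = -5303 - (2 + 9²)/(1 + 10*(2 + 9²)) = -5303 - (2 + 81)/(1 + 10*(2 + 81)) = -5303 - 83/(1 + 10*83) = -5303 - 83/(1 + 830) = -5303 - 83/831 = -4406876/831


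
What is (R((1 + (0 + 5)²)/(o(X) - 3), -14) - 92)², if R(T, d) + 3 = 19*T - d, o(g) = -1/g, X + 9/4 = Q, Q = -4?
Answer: 327646201/5041 ≈ 64996.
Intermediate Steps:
X = -25/4 (X = -9/4 - 4 = -25/4 ≈ -6.2500)
R(T, d) = -3 - d + 19*T (R(T, d) = -3 + (19*T - d) = -3 + (-d + 19*T) = -3 - d + 19*T)
(R((1 + (0 + 5)²)/(o(X) - 3), -14) - 92)² = ((-3 - 1*(-14) + 19*((1 + (0 + 5)²)/(-1/(-25/4) - 3))) - 92)² = ((-3 + 14 + 19*((1 + 5²)/(-1*(-4/25) - 3))) - 92)² = ((-3 + 14 + 19*((1 + 25)/(4/25 - 3))) - 92)² = ((-3 + 14 + 19*(26/(-71/25))) - 92)² = ((-3 + 14 + 19*(26*(-25/71))) - 92)² = ((-3 + 14 + 19*(-650/71)) - 92)² = ((-3 + 14 - 12350/71) - 92)² = (-11569/71 - 92)² = (-18101/71)² = 327646201/5041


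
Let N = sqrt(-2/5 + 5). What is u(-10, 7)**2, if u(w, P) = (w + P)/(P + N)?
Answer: 225/(35 + sqrt(115))**2 ≈ 0.10762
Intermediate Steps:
N = sqrt(115)/5 (N = sqrt(-2*1/5 + 5) = sqrt(-2/5 + 5) = sqrt(23/5) = sqrt(115)/5 ≈ 2.1448)
u(w, P) = (P + w)/(P + sqrt(115)/5) (u(w, P) = (w + P)/(P + sqrt(115)/5) = (P + w)/(P + sqrt(115)/5))
u(-10, 7)**2 = (5*(7 - 10)/(sqrt(115) + 5*7))**2 = (5*(-3)/(sqrt(115) + 35))**2 = (5*(-3)/(35 + sqrt(115)))**2 = (-15/(35 + sqrt(115)))**2 = 225/(35 + sqrt(115))**2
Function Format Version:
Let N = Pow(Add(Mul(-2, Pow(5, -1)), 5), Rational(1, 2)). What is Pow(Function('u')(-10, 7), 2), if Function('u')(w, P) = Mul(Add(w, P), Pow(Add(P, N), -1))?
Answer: Mul(225, Pow(Add(35, Pow(115, Rational(1, 2))), -2)) ≈ 0.10762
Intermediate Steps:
N = Mul(Rational(1, 5), Pow(115, Rational(1, 2))) (N = Pow(Add(Mul(-2, Rational(1, 5)), 5), Rational(1, 2)) = Pow(Add(Rational(-2, 5), 5), Rational(1, 2)) = Pow(Rational(23, 5), Rational(1, 2)) = Mul(Rational(1, 5), Pow(115, Rational(1, 2))) ≈ 2.1448)
Function('u')(w, P) = Mul(Pow(Add(P, Mul(Rational(1, 5), Pow(115, Rational(1, 2)))), -1), Add(P, w)) (Function('u')(w, P) = Mul(Add(w, P), Pow(Add(P, Mul(Rational(1, 5), Pow(115, Rational(1, 2)))), -1)) = Mul(Add(P, w), Pow(Add(P, Mul(Rational(1, 5), Pow(115, Rational(1, 2)))), -1)) = Mul(Pow(Add(P, Mul(Rational(1, 5), Pow(115, Rational(1, 2)))), -1), Add(P, w)))
Pow(Function('u')(-10, 7), 2) = Pow(Mul(5, Pow(Add(Pow(115, Rational(1, 2)), Mul(5, 7)), -1), Add(7, -10)), 2) = Pow(Mul(5, Pow(Add(Pow(115, Rational(1, 2)), 35), -1), -3), 2) = Pow(Mul(5, Pow(Add(35, Pow(115, Rational(1, 2))), -1), -3), 2) = Pow(Mul(-15, Pow(Add(35, Pow(115, Rational(1, 2))), -1)), 2) = Mul(225, Pow(Add(35, Pow(115, Rational(1, 2))), -2))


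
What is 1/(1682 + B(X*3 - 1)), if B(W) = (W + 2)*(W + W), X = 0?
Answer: 1/1680 ≈ 0.00059524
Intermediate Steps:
B(W) = 2*W*(2 + W) (B(W) = (2 + W)*(2*W) = 2*W*(2 + W))
1/(1682 + B(X*3 - 1)) = 1/(1682 + 2*(0*3 - 1)*(2 + (0*3 - 1))) = 1/(1682 + 2*(0 - 1)*(2 + (0 - 1))) = 1/(1682 + 2*(-1)*(2 - 1)) = 1/(1682 + 2*(-1)*1) = 1/(1682 - 2) = 1/1680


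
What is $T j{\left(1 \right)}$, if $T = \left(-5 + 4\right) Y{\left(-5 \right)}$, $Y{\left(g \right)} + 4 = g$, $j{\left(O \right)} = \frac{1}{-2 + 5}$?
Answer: $3$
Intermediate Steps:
$j{\left(O \right)} = \frac{1}{3}$
$Y{\left(g \right)} = -4 + g$
$T = 9$ ($T = \left(-5 + 4\right) \left(-4 - 5\right) = \left(-1\right) \left(-9\right) = 9$)
$T j{\left(1 \right)} = 9 \cdot \frac{1}{3} = 3$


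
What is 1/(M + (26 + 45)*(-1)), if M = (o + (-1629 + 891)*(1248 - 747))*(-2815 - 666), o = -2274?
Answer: 1/1294973701 ≈ 7.7222e-10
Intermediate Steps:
M = 1294973772 (M = (-2274 + (-1629 + 891)*(1248 - 747))*(-2815 - 666) = (-2274 - 738*501)*(-3481) = (-2274 - 369738)*(-3481) = -372012*(-3481) = 1294973772)
1/(M + (26 + 45)*(-1)) = 1/(1294973772 + (26 + 45)*(-1)) = 1/(1294973772 + 71*(-1)) = 1/(1294973772 - 71) = 1/1294973701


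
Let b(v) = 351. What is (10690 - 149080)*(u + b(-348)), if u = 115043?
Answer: -15969375660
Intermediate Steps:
(10690 - 149080)*(u + b(-348)) = (10690 - 149080)*(115043 + 351) = -138390*115394 = -15969375660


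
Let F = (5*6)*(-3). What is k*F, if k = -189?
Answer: 17010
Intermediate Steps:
F = -90 (F = 30*(-3) = -90)
k*F = -189*(-90) = 17010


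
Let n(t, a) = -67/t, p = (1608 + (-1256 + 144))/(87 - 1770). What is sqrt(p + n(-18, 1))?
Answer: sqrt(4314838)/1122 ≈ 1.8514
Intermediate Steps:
p = -496/1683 (p = (1608 - 1112)/(-1683) = 496*(-1/1683) = -496/1683 ≈ -0.29471)
sqrt(p + n(-18, 1)) = sqrt(-496/1683 - 67/(-18)) = sqrt(-496/1683 - 67*(-1/18)) = sqrt(-496/1683 + 67/18) = sqrt(11537/3366) = sqrt(4314838)/1122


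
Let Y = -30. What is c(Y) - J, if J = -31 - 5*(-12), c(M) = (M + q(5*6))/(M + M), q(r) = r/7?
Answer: -200/7 ≈ -28.571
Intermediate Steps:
q(r) = r/7 (q(r) = r*(1/7) = r/7)
c(M) = (30/7 + M)/(2*M) (c(M) = (M + (5*6)/7)/(M + M) = (M + (1/7)*30)/((2*M)) = (M + 30/7)*(1/(2*M)) = (30/7 + M)*(1/(2*M)) = (30/7 + M)/(2*M))
J = 29 (J = -31 + 60 = 29)
c(Y) - J = (1/14)*(30 + 7*(-30))/(-30) - 1*29 = (1/14)*(-1/30)*(30 - 210) - 29 = (1/14)*(-1/30)*(-180) - 29 = 3/7 - 29 = -200/7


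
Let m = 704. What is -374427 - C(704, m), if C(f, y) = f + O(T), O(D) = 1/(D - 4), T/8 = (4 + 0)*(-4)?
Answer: -49517291/132 ≈ -3.7513e+5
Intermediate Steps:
T = -128 (T = 8*((4 + 0)*(-4)) = 8*(4*(-4)) = 8*(-16) = -128)
O(D) = 1/(-4 + D)
C(f, y) = -1/132 + f (C(f, y) = f + 1/(-4 - 128) = f + 1/(-132) = f - 1/132 = -1/132 + f)
-374427 - C(704, m) = -374427 - (-1/132 + 704) = -374427 - 1*92927/132 = -374427 - 92927/132 = -49517291/132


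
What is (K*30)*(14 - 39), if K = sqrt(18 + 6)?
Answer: -1500*sqrt(6) ≈ -3674.2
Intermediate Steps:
K = 2*sqrt(6) (K = sqrt(24) = 2*sqrt(6) ≈ 4.8990)
(K*30)*(14 - 39) = ((2*sqrt(6))*30)*(14 - 39) = (60*sqrt(6))*(-25) = -1500*sqrt(6)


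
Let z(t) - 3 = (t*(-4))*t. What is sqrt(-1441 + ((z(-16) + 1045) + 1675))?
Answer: sqrt(258) ≈ 16.062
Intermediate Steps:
z(t) = 3 - 4*t**2 (z(t) = 3 + (t*(-4))*t = 3 + (-4*t)*t = 3 - 4*t**2)
sqrt(-1441 + ((z(-16) + 1045) + 1675)) = sqrt(-1441 + (((3 - 4*(-16)**2) + 1045) + 1675)) = sqrt(-1441 + (((3 - 4*256) + 1045) + 1675)) = sqrt(-1441 + (((3 - 1024) + 1045) + 1675)) = sqrt(-1441 + ((-1021 + 1045) + 1675)) = sqrt(-1441 + (24 + 1675)) = sqrt(-1441 + 1699) = sqrt(258)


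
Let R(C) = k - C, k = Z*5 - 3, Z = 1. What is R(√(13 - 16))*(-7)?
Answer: -14 + 7*I*√3 ≈ -14.0 + 12.124*I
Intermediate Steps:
k = 2 (k = 1*5 - 3 = 5 - 3 = 2)
R(C) = 2 - C
R(√(13 - 16))*(-7) = (2 - √(13 - 16))*(-7) = (2 - √(-3))*(-7) = (2 - I*√3)*(-7) = -14 + 7*I*√3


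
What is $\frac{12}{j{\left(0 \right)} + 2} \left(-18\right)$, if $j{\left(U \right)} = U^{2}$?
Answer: $-108$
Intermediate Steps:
$\frac{12}{j{\left(0 \right)} + 2} \left(-18\right) = \frac{12}{0^{2} + 2} \left(-18\right) = \frac{12}{0 + 2} \left(-18\right) = \frac{12}{2} \left(-18\right) = 12 \cdot \frac{1}{2} \left(-18\right) = 6 \left(-18\right) = -108$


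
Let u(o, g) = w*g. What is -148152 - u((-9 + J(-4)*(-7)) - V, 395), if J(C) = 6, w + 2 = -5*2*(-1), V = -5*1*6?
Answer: -151312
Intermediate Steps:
V = -30 (V = -5*6 = -30)
w = 8 (w = -2 - 5*2*(-1) = -2 - 10*(-1) = -2 + 10 = 8)
u(o, g) = 8*g
-148152 - u((-9 + J(-4)*(-7)) - V, 395) = -148152 - 8*395 = -148152 - 1*3160 = -148152 - 3160 = -151312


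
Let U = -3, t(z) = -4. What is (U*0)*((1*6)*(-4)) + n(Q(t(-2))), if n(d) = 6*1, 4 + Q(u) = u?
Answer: 6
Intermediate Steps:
Q(u) = -4 + u
n(d) = 6
(U*0)*((1*6)*(-4)) + n(Q(t(-2))) = (-3*0)*((1*6)*(-4)) + 6 = 0*(6*(-4)) + 6 = 0*(-24) + 6 = 0 + 6 = 6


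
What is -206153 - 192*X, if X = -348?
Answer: -139337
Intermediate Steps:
-206153 - 192*X = -206153 - 192*(-348) = -206153 + 66816 = -139337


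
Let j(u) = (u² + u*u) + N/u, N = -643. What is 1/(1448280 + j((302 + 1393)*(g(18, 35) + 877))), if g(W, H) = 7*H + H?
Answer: 1961115/15084789767342023307 ≈ 1.3001e-13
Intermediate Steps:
g(W, H) = 8*H
j(u) = -643/u + 2*u² (j(u) = (u² + u*u) - 643/u = (u² + u²) - 643/u = 2*u² - 643/u = -643/u + 2*u²)
1/(1448280 + j((302 + 1393)*(g(18, 35) + 877))) = 1/(1448280 + (-643 + 2*((302 + 1393)*(8*35 + 877))³)/(((302 + 1393)*(8*35 + 877)))) = 1/(1448280 + (-643 + 2*(1695*(280 + 877))³)/((1695*(280 + 877)))) = 1/(1448280 + (-643 + 2*(1695*1157)³)/((1695*1157))) = 1/(1448280 + (-643 + 2*1961115³)/1961115) = 1/(1448280 + (-643 + 2*7542393463549195875)/1961115) = 1/(1448280 + (-643 + 15084786927098391750)/1961115) = 1/(1448280 + (1/1961115)*15084786927098391107) = 1/(1448280 + 15084786927098391107/1961115) = 1/(15084789767342023307/1961115) = 1961115/15084789767342023307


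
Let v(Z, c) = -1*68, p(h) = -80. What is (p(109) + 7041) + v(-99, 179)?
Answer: 6893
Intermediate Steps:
v(Z, c) = -68
(p(109) + 7041) + v(-99, 179) = (-80 + 7041) - 68 = 6961 - 68 = 6893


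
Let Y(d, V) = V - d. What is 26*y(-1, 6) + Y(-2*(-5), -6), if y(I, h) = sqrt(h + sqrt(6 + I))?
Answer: -16 + 26*sqrt(6 + sqrt(5)) ≈ 58.616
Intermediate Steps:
26*y(-1, 6) + Y(-2*(-5), -6) = 26*sqrt(6 + sqrt(6 - 1)) + (-6 - (-2)*(-5)) = 26*sqrt(6 + sqrt(5)) + (-6 - 1*10) = 26*sqrt(6 + sqrt(5)) + (-6 - 10) = 26*sqrt(6 + sqrt(5)) - 16 = -16 + 26*sqrt(6 + sqrt(5))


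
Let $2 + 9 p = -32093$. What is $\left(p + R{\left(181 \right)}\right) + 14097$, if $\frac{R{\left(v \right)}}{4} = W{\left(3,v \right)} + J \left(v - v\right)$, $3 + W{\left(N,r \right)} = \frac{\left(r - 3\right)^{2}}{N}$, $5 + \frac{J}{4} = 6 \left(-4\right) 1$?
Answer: $\frac{474878}{9} \approx 52764.0$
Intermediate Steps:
$p = - \frac{32095}{9}$ ($p = - \frac{2}{9} + \frac{1}{9} \left(-32093\right) = - \frac{2}{9} - \frac{32093}{9} = - \frac{32095}{9} \approx -3566.1$)
$J = -116$ ($J = -20 + 4 \cdot 6 \left(-4\right) 1 = -20 + 4 \left(\left(-24\right) 1\right) = -20 + 4 \left(-24\right) = -20 - 96 = -116$)
$W{\left(N,r \right)} = -3 + \frac{\left(-3 + r\right)^{2}}{N}$ ($W{\left(N,r \right)} = -3 + \frac{\left(r - 3\right)^{2}}{N} = -3 + \frac{\left(-3 + r\right)^{2}}{N}$)
$R{\left(v \right)} = -12 + \frac{4 \left(-3 + v\right)^{2}}{3}$ ($R{\left(v \right)} = 4 \left(\left(-3 + \frac{\left(-3 + v\right)^{2}}{3}\right) - 116 \left(v - v\right)\right) = 4 \left(\left(-3 + \frac{\left(-3 + v\right)^{2}}{3}\right) - 0\right) = 4 \left(\left(-3 + \frac{\left(-3 + v\right)^{2}}{3}\right) + 0\right) = 4 \left(-3 + \frac{\left(-3 + v\right)^{2}}{3}\right) = -12 + \frac{4 \left(-3 + v\right)^{2}}{3}$)
$\left(p + R{\left(181 \right)}\right) + 14097 = \left(- \frac{32095}{9} + \frac{4}{3} \cdot 181 \left(-6 + 181\right)\right) + 14097 = \left(- \frac{32095}{9} + \frac{4}{3} \cdot 181 \cdot 175\right) + 14097 = \left(- \frac{32095}{9} + \frac{126700}{3}\right) + 14097 = \frac{348005}{9} + 14097 = \frac{474878}{9}$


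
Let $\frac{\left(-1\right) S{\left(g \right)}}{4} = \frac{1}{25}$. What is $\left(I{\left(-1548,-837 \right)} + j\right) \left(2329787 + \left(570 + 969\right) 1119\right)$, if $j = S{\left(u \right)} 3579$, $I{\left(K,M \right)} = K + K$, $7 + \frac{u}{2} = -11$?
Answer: $- \frac{371626628448}{25} \approx -1.4865 \cdot 10^{10}$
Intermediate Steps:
$u = -36$ ($u = -14 + 2 \left(-11\right) = -14 - 22 = -36$)
$I{\left(K,M \right)} = 2 K$
$S{\left(g \right)} = - \frac{4}{25}$
$j = - \frac{14316}{25}$ ($j = \left(- \frac{4}{25}\right) 3579 = - \frac{14316}{25} \approx -572.64$)
$\left(I{\left(-1548,-837 \right)} + j\right) \left(2329787 + \left(570 + 969\right) 1119\right) = \left(2 \left(-1548\right) - \frac{14316}{25}\right) \left(2329787 + \left(570 + 969\right) 1119\right) = \left(-3096 - \frac{14316}{25}\right) \left(2329787 + 1539 \cdot 1119\right) = - \frac{91716 \left(2329787 + 1722141\right)}{25} = \left(- \frac{91716}{25}\right) 4051928 = - \frac{371626628448}{25}$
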